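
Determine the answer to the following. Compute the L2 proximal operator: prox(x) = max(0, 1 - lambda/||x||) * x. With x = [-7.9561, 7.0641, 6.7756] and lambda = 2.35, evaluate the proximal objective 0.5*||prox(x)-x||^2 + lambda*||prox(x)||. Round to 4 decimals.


Step 1: Compute ||x||.
||x|| = 12.6139
Step 2: Compute scaling factor.
scale = max(0, 1 - 2.35/12.6139) = 0.8137
Step 3: prox(x) = [-6.4739, 5.748, 5.5133]
||prox(x)|| = 10.2639
Step 4: Proximal objective.
0.5*||prox-x||^2 = 2.7613
lambda*||prox|| = 24.1202
Total = 26.8814


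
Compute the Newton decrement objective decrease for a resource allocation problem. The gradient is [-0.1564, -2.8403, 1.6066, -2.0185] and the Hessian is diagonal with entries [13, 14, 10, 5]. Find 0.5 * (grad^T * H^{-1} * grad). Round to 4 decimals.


Step 1: H is diagonal, so H^(-1) * g = [-0.012, -0.2029, 0.1607, -0.4037].
Step 2: g^T H^(-1) g = sum_i g_i^2 / H_ii
  = (-0.1564)^2/13 + (-2.8403)^2/14 + (1.6066)^2/10 + (-2.0185)^2/5
  = 0.0019 + 0.5762 + 0.2581 + 0.8149 = 1.6511
Step 3: Objective decrease = 0.5 * g^T H^(-1) g = 0.8256


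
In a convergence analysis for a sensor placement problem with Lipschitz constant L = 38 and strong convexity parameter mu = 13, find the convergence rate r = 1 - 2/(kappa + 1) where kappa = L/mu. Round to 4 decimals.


Step 1: Compute the condition number.
kappa = L/mu = 38/13 = 2.9231
Step 2: Compute the convergence rate.
r = 1 - 2/(kappa + 1) = 1 - 2*mu/(L + mu) = (L - mu)/(L + mu) = 25/51 = 0.4902


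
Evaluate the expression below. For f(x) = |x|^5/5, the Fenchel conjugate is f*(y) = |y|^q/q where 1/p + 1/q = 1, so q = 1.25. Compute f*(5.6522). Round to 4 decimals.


The conjugate exponent q satisfies 1/p + 1/q = 1.
p = 5, so q = 5/(5 - 1) = 1.25
|y|^q = 5.6522^1.25 = 8.7151
f*(5.6522) = 8.7151 / 1.25 = 6.9721


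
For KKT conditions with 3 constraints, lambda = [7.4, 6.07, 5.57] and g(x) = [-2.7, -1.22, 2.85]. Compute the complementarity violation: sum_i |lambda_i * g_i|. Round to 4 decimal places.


KKT complementary slackness check:
lambda_1 * g_1 = 7.4 * -2.7 = -19.98
lambda_2 * g_2 = 6.07 * -1.22 = -7.4054
lambda_3 * g_3 = 5.57 * 2.85 = 15.8745
Total violation = 19.98 + 7.4054 + 15.8745 = 43.2599


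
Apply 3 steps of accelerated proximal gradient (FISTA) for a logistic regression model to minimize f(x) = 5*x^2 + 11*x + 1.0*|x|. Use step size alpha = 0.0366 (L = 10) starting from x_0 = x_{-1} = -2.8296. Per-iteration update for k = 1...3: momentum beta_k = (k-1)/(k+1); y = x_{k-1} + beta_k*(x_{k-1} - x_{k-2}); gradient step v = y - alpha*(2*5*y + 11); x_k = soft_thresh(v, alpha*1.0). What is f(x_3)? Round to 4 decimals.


FISTA on f(x) = 5*x^2 + 11*x + 1.0*|x|
L = 10, alpha = 0.0366
Iteration 1: beta = 0.0, y = -2.8296 + 0.0*(-2.8296 + 2.8296) = -2.8296
  grad(y) = -17.296, v = y - alpha*grad = -2.1966
  prox(v) = soft_thresh(-2.1966, 0.0366) = -2.16
Iteration 2: beta = 0.3333, y = -2.16 + 0.3333*(-2.16 + 2.8296) = -1.9368
  grad(y) = -8.3676, v = y - alpha*grad = -1.6305
  prox(v) = soft_thresh(-1.6305, 0.0366) = -1.5939
Iteration 3: beta = 0.5, y = -1.5939 + 0.5*(-1.5939 + 2.16) = -1.3109
  grad(y) = -2.1087, v = y - alpha*grad = -1.2337
  prox(v) = soft_thresh(-1.2337, 0.0366) = -1.1971
f(x_3) = 5*(-1.1971)^2 + 11*(-1.1971) + 1.0*|-1.1971| = -4.8058


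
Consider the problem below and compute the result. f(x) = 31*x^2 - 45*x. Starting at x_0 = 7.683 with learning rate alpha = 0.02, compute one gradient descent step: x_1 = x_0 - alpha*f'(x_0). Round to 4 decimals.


We compute the gradient at x_0 and apply the update.
f'(x) = 62*x - 45
f'(7.683) = 62*7.683 - 45 = 431.346
x_1 = 7.683 - 0.02*431.346 = -0.9439


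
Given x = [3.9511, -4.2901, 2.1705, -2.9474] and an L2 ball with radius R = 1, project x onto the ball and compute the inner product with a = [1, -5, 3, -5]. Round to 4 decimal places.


Step 1: Compute ||x|| (intermediates to 6 decimals).
||x|| = sqrt(3.9511^2 + (-4.2901)^2 + 2.1705^2 + (-2.9474)^2) = 6.88581
Step 2: Project.
Since ||x|| > R, scale = R/||x|| = 1/6.88581 = 0.145226, proj(x) = scale * x
proj(x) = [0.573802, -0.623034, 0.315213, -0.428039]
Step 3: Dot product.
a^T * proj(x) = 1*0.573802 - 5*(-0.623034) + 3*0.315213 - 5*(-0.428039) = 6.7748


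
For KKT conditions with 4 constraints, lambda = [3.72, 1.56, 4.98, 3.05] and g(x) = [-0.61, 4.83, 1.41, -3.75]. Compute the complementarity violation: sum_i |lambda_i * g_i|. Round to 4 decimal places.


KKT complementary slackness check:
lambda_1 * g_1 = 3.72 * -0.61 = -2.2692
lambda_2 * g_2 = 1.56 * 4.83 = 7.5348
lambda_3 * g_3 = 4.98 * 1.41 = 7.0218
lambda_4 * g_4 = 3.05 * -3.75 = -11.4375
Total violation = 2.2692 + 7.5348 + 7.0218 + 11.4375 = 28.2633


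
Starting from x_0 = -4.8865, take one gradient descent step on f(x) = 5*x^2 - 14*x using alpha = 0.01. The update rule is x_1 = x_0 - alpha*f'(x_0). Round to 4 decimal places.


We compute the gradient at x_0 and apply the update.
f'(x) = 10*x - 14
f'(-4.8865) = 10*-4.8865 - 14 = -62.865
x_1 = -4.8865 - 0.01*-62.865 = -4.2579


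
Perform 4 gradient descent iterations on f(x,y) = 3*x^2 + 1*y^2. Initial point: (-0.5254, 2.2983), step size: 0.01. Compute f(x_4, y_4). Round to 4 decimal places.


Gradient descent on f(x,y) = 3*x^2 + 1*y^2.
Starting point: (-0.5254, 2.2983), alpha = 0.01
Step 1: grad_x = 2*3*-0.5254 = -3.1524, grad_y = 2*1*2.2983 = 4.5966
  x_1 = -0.5254 - 0.01*-3.1524 = -0.4939
  y_1 = 2.2983 - 0.01*4.5966 = 2.2523
Step 2: grad_x = 2*3*-0.4939 = -2.9633, grad_y = 2*1*2.2523 = 4.5047
  x_2 = -0.4939 - 0.01*-2.9633 = -0.4642
  y_2 = 2.2523 - 0.01*4.5047 = 2.2073
Step 3: grad_x = 2*3*-0.4642 = -2.7855, grad_y = 2*1*2.2073 = 4.4146
  x_3 = -0.4642 - 0.01*-2.7855 = -0.4364
  y_3 = 2.2073 - 0.01*4.4146 = 2.1631
Step 4: grad_x = 2*3*-0.4364 = -2.6183, grad_y = 2*1*2.1631 = 4.3263
  x_4 = -0.4364 - 0.01*-2.6183 = -0.4102
  y_4 = 2.1631 - 0.01*4.3263 = 2.1199
f(-0.4102, 2.1199) = 3*(-0.4102)^2 + 1*2.1199^2 = 4.9987


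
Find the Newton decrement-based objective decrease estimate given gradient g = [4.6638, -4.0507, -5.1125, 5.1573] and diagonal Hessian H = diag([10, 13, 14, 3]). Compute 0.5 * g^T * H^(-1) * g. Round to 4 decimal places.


Step 1: H is diagonal, so H^(-1) * g = [0.4664, -0.3116, -0.3652, 1.7191].
Step 2: g^T H^(-1) g = sum_i g_i^2 / H_ii
  = (4.6638)^2/10 + (-4.0507)^2/13 + (-5.1125)^2/14 + (5.1573)^2/3
  = 2.1751 + 1.2622 + 1.867 + 8.8659 = 14.1702
Step 3: Objective decrease = 0.5 * g^T H^(-1) g = 7.0851


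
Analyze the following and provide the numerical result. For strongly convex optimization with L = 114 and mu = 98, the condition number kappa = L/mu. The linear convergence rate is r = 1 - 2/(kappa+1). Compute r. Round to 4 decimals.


Step 1: Compute the condition number.
kappa = L/mu = 114/98 = 1.1633
Step 2: Compute the convergence rate.
r = 1 - 2/(kappa + 1) = 1 - 2*mu/(L + mu) = (L - mu)/(L + mu) = 16/212 = 0.0755


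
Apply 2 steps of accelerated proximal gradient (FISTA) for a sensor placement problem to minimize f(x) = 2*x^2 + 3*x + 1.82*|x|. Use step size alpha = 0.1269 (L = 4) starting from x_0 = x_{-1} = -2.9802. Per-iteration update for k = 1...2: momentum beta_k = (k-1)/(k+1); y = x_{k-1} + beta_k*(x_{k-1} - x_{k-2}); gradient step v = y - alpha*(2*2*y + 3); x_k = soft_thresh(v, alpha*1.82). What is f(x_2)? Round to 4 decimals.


FISTA on f(x) = 2*x^2 + 3*x + 1.82*|x|
L = 4, alpha = 0.1269
Iteration 1: beta = 0.0, y = -2.9802 + 0.0*(-2.9802 + 2.9802) = -2.9802
  grad(y) = -8.9208, v = y - alpha*grad = -1.8482
  prox(v) = soft_thresh(-1.8482, 0.231) = -1.6172
Iteration 2: beta = 0.3333, y = -1.6172 + 0.3333*(-1.6172 + 2.9802) = -1.1629
  grad(y) = -1.6514, v = y - alpha*grad = -0.9533
  prox(v) = soft_thresh(-0.9533, 0.231) = -0.7223
f(x_2) = 2*(-0.7223)^2 + 3*(-0.7223) + 1.82*|-0.7223| = 0.1912


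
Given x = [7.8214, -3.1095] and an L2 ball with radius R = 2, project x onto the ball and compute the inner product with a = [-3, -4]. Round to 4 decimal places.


Step 1: Compute ||x|| (intermediates to 6 decimals).
||x|| = sqrt(7.8214^2 + (-3.1095)^2) = 8.416846
Step 2: Project.
Since ||x|| > R, scale = R/||x|| = 2/8.416846 = 0.237619, proj(x) = scale * x
proj(x) = [1.858513, -0.738876]
Step 3: Dot product.
a^T * proj(x) = -3*1.858513 - 4*(-0.738876) = -2.62


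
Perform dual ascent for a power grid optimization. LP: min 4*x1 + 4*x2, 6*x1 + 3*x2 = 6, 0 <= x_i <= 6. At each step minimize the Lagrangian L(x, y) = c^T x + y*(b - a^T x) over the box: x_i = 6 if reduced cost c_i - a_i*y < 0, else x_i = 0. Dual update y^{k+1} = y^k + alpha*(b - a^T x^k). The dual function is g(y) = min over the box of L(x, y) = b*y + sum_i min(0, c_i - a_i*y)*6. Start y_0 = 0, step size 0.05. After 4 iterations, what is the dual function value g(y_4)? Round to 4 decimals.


Dual ascent for LP: min 4*x1 + 4*x2, 6*x1 + 3*x2 = 6, 0 <= x_i <= 6
Step 1: y^k = 0.0, reduced costs: (4.0, 4.0)
  x^k = (0.0, 0.0), subgradient = b - a^T x = 6.0
  y^{k+1} = 0.0 + 0.05*6.0 = 0.3
Step 2: y^k = 0.3, reduced costs: (2.2, 3.1)
  x^k = (0.0, 0.0), subgradient = b - a^T x = 6.0
  y^{k+1} = 0.3 + 0.05*6.0 = 0.6
Step 3: y^k = 0.6, reduced costs: (0.4, 2.2)
  x^k = (0.0, 0.0), subgradient = b - a^T x = 6.0
  y^{k+1} = 0.6 + 0.05*6.0 = 0.9
Step 4: y^k = 0.9, reduced costs: (-1.4, 1.3)
  x^k = (6.0, 0.0), subgradient = b - a^T x = -30.0
  y^{k+1} = 0.9 + 0.05*-30.0 = -0.6
Dual objective at y_4 = -0.6: reduced costs (7.6, 5.8), box minimizer x = (0.0, 0.0)
g(y_4) = b*y + (c1 - a1*y)*x1 + (c2 - a2*y)*x2 = 6*(-0.6) + 7.6*0.0 + 5.8*0.0 = -3.6 + 0.0 + 0.0 = -3.6


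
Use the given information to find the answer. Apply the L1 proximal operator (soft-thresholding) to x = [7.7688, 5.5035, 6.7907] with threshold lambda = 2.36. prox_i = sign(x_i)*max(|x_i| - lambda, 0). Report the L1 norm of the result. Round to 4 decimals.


Soft-thresholding with lambda = 2.36:
prox(7.7688) = sign(7.7688)*max(|7.7688| - 2.36, 0) = 5.4088
prox(5.5035) = sign(5.5035)*max(|5.5035| - 2.36, 0) = 3.1435
prox(6.7907) = sign(6.7907)*max(|6.7907| - 2.36, 0) = 4.4307
prox(x) = [5.4088, 3.1435, 4.4307]
||prox(x)||_1 = 5.4088 + 3.1435 + 4.4307 = 12.983


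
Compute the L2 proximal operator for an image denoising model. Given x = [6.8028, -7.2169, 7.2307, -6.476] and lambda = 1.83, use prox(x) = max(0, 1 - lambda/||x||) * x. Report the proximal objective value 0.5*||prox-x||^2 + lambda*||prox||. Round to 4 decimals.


Step 1: Compute ||x||.
||x|| = 13.8774
Step 2: Compute scaling factor.
scale = max(0, 1 - 1.83/13.8774) = 0.8681
Step 3: prox(x) = [5.9057, -6.2652, 6.2772, -5.622]
||prox(x)|| = 12.0474
Step 4: Proximal objective.
0.5*||prox-x||^2 = 1.6745
lambda*||prox|| = 22.0467
Total = 23.7213


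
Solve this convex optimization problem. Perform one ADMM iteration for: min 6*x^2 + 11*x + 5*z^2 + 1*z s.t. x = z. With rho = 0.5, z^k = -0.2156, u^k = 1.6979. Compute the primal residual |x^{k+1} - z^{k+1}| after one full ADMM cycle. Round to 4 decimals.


ADMM iteration with rho = 0.5, z^k = -0.2156, u^k = 1.6979
Step 1: x-update.
Minimize 6*x^2 + 11*x + (0.5/2)*(x + 0.2156 + 1.6979)^2
FOC: (2*6 + 0.5)*x = -11 + 0.5*(-0.2156 - 1.6979)
x^{k+1} = -0.9565
Step 2: z-update.
Minimize 5*z^2 + 1*z + (0.5/2)*(-0.9565 - z + 1.6979)^2
FOC: (2*5 + 0.5)*z = -1 + 0.5*(-0.9565 + 1.6979)
z^{k+1} = -0.0599
Step 3: u-update.
u^{k+1} = 1.6979 - 0.9565 + 0.0599 = 0.8013
Step 4: Primal residual = |-0.9565 + 0.0599| = 0.8966


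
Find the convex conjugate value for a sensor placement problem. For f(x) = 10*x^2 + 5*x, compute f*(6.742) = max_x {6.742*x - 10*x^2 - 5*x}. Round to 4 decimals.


f*(y) = sup_x {y*x - a*x^2 - b*x} = sup_x {(y-b)*x - a*x^2}
FOC: (y - b) - 2a*x = 0 => x* = (y - b)/(2a)
x* = (6.742 - 5)/(2*10) = 0.0871
f*(6.742) = (y-b)^2/(4a) = (6.742 - 5)^2/(4*10)
= 3.0346/40 = 0.0759


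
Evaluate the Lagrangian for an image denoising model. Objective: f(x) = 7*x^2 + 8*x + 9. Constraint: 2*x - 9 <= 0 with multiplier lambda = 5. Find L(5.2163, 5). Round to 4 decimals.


Step 1: Evaluate f(x).
f(5.2163) = 7*5.2163^2 + 8*5.2163 + 9 = 241.1989
Step 2: Evaluate g(x).
g(5.2163) = 2*5.2163 - 9 = 1.4326
Step 3: Compute Lagrangian.
L = 241.1989 + 5*1.4326 = 248.3619


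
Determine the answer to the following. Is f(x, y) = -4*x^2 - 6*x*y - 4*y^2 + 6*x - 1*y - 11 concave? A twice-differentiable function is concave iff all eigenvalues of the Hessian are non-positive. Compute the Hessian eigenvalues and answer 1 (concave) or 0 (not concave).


The Hessian of f(x,y) = -4*x^2 - 6*x*y - 4*y^2 + 6*x - 1*y - 11 is:
H = [[-8, -6], [-6, -8]]
Trace = -8 - 8 = -16
Determinant = -8*-8 - (-6)^2 = 28
Discriminant = (-16)^2 - 4*28 = 144.0
Eigenvalues: lambda_1 = -14.0, lambda_2 = -2.0
The function is concave.

1


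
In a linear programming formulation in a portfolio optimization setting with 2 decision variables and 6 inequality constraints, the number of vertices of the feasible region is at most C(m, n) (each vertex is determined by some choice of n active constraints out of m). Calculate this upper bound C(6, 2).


Each vertex corresponds to some choice of n active constraints out of m, so the number of vertices is at most C(m, n) = m! / (n!(m-n)!).
m = 6, n = 2
Numerator: 6 * 5
Denominator: 2! = 2
C(6, 2) = 15


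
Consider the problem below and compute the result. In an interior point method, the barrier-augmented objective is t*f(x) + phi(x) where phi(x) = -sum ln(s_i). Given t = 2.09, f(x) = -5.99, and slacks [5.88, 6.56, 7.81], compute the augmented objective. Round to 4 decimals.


Step 1: Compute log-barrier.
ln values: [1.7716, 1.881, 2.0554]
phi = -(1.7716 + 1.881 + 2.0554) = -5.708
Step 2: Compute augmented objective.
t*f(x) = 2.09*-5.99 = -12.5191
Total = -12.5191 - 5.708 = -18.2271


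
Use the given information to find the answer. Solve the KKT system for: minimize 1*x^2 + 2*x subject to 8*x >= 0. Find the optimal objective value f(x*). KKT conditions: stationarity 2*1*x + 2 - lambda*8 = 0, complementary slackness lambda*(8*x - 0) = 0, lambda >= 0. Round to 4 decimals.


Step 1: Try lambda = 0 (constraint inactive).
x_unc = -2/(2*1) = -1.0
Check: 8*-1.0 = -8.0 < 0 -- violated!
Step 2: Constraint must be active: 8*x = 0
x* = 0/8 = 0.0
lambda = (2*1*0.0 + 2)/8 = 0.25
Step 3: Compute optimal value.
f(x*) = 1*0.0^2 + 2*0.0 = 0.0


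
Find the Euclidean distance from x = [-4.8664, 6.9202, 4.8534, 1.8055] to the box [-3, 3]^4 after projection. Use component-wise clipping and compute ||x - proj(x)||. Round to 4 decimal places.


Project each component onto [-3, 3].
clip(-4.8664) = -3.0, clip(6.9202) = 3.0, clip(4.8534) = 3.0, clip(1.8055) = 1.8055
Projection = [-3.0, 3.0, 3.0, 1.8055]
Squared diffs: [3.4834, 15.368, 3.4351, 0.0]
Distance = sqrt(22.2865) = 4.7209


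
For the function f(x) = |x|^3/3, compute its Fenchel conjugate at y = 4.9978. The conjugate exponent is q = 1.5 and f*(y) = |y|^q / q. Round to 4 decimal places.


The conjugate exponent q satisfies 1/p + 1/q = 1.
p = 3, so q = 3/(3 - 1) = 1.5
|y|^q = 4.9978^1.5 = 11.173
f*(4.9978) = 11.173 / 1.5 = 7.4486


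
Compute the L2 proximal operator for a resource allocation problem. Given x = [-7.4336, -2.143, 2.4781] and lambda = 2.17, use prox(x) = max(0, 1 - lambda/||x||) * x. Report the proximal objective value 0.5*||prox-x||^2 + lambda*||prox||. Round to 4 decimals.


Step 1: Compute ||x||.
||x|| = 8.1235
Step 2: Compute scaling factor.
scale = max(0, 1 - 2.17/8.1235) = 0.7329
Step 3: prox(x) = [-5.4479, -1.5706, 1.8161]
||prox(x)|| = 5.9535
Step 4: Proximal objective.
0.5*||prox-x||^2 = 2.3545
lambda*||prox|| = 12.9191
Total = 15.2736


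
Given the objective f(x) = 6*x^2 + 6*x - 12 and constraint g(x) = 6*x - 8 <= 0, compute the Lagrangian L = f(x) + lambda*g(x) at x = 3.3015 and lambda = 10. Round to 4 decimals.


Step 1: Evaluate f(x).
f(3.3015) = 6*3.3015^2 + 6*3.3015 - 12 = 73.2084
Step 2: Evaluate g(x).
g(3.3015) = 6*3.3015 - 8 = 11.809
Step 3: Compute Lagrangian.
L = 73.2084 + 10*11.809 = 191.2984


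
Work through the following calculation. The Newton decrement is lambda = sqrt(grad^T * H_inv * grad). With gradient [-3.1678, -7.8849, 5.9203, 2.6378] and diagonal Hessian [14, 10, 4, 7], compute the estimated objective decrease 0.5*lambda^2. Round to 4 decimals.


Step 1: H is diagonal, so H^(-1) * g = [-0.2263, -0.7885, 1.4801, 0.3768].
Step 2: g^T H^(-1) g = sum_i g_i^2 / H_ii
  = (-3.1678)^2/14 + (-7.8849)^2/10 + (5.9203)^2/4 + (2.6378)^2/7
  = 0.7168 + 6.2172 + 8.7625 + 0.994 = 16.6904
Step 3: Objective decrease = 0.5 * g^T H^(-1) g = 8.3452


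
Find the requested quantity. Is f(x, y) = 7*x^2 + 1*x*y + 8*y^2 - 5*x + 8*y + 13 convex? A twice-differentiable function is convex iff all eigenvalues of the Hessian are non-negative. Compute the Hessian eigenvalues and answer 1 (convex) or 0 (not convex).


The Hessian of f(x,y) = 7*x^2 + 1*x*y + 8*y^2 - 5*x + 8*y + 13 is:
H = [[14, 1], [1, 16]]
Trace = 14 + 16 = 30
Determinant = 14*16 - (1)^2 = 223
Discriminant = (30)^2 - 4*223 = 8.0
Eigenvalues: lambda_1 = 13.5858, lambda_2 = 16.4142
The function is convex.

1


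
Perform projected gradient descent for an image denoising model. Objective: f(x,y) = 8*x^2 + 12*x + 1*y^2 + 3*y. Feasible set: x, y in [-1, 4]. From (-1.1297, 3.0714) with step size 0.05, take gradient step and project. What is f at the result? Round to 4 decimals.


Step 1: Compute gradient at (-1.1297, 3.0714).
grad_x = 2*8*-1.1297 + 12 = -6.0752
grad_y = 2*1*3.0714 + 3 = 9.1428
Step 2: Gradient step.
x_raw = -1.1297 - 0.05*-6.0752 = -0.8259
y_raw = 3.0714 - 0.05*9.1428 = 2.6143
Step 3: Project onto [-1, 4].
x_proj = clip(-0.8259) = -0.8259
y_proj = clip(2.6143) = 2.6143
Step 4: Evaluate f.
f(-0.8259, 2.6143) = 10.2233


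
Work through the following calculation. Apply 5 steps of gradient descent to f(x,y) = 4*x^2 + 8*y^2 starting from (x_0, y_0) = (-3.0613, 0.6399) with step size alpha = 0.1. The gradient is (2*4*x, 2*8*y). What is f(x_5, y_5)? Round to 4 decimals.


Gradient descent on f(x,y) = 4*x^2 + 8*y^2.
Starting point: (-3.0613, 0.6399), alpha = 0.1
Step 1: grad_x = 2*4*-3.0613 = -24.4904, grad_y = 2*8*0.6399 = 10.2384
  x_1 = -3.0613 - 0.1*-24.4904 = -0.6123
  y_1 = 0.6399 - 0.1*10.2384 = -0.3839
Step 2: grad_x = 2*4*-0.6123 = -4.8981, grad_y = 2*8*-0.3839 = -6.143
  x_2 = -0.6123 - 0.1*-4.8981 = -0.1225
  y_2 = -0.3839 - 0.1*-6.143 = 0.2304
Step 3: grad_x = 2*4*-0.1225 = -0.9796, grad_y = 2*8*0.2304 = 3.6858
  x_3 = -0.1225 - 0.1*-0.9796 = -0.0245
  y_3 = 0.2304 - 0.1*3.6858 = -0.1382
Step 4: grad_x = 2*4*-0.0245 = -0.1959, grad_y = 2*8*-0.1382 = -2.2115
  x_4 = -0.0245 - 0.1*-0.1959 = -0.0049
  y_4 = -0.1382 - 0.1*-2.2115 = 0.0829
Step 5: grad_x = 2*4*-0.0049 = -0.0392, grad_y = 2*8*0.0829 = 1.3269
  x_5 = -0.0049 - 0.1*-0.0392 = -0.001
  y_5 = 0.0829 - 0.1*1.3269 = -0.0498
f(-0.001, -0.0498) = 4*(-0.001)^2 + 8*(-0.0498)^2 = 0.0198


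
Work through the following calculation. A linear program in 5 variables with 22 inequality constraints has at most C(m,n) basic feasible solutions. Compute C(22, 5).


Each vertex corresponds to some choice of n active constraints out of m, so the number of vertices is at most C(m, n) = m! / (n!(m-n)!).
m = 22, n = 5
Numerator: 22 * 21 * 20 * 19 * 18
Denominator: 5! = 120
C(22, 5) = 26334


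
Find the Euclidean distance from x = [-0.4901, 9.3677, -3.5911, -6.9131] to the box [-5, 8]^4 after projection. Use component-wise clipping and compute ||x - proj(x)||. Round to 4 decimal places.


Project each component onto [-5, 8].
clip(-0.4901) = -0.4901, clip(9.3677) = 8.0, clip(-3.5911) = -3.5911, clip(-6.9131) = -5.0
Projection = [-0.4901, 8.0, -3.5911, -5.0]
Squared diffs: [0.0, 1.8706, 0.0, 3.66]
Distance = sqrt(5.5306) = 2.3517


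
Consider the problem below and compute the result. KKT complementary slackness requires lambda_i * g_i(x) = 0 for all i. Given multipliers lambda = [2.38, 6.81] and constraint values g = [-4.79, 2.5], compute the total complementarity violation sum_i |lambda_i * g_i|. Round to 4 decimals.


KKT complementary slackness check:
lambda_1 * g_1 = 2.38 * -4.79 = -11.4002
lambda_2 * g_2 = 6.81 * 2.5 = 17.025
Total violation = 11.4002 + 17.025 = 28.4252


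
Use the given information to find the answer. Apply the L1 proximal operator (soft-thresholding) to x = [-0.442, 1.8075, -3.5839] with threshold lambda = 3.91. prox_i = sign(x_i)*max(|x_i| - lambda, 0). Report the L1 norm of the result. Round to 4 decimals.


Soft-thresholding with lambda = 3.91:
prox(-0.442) = sign(-0.442)*max(|-0.442| - 3.91, 0) = 0.0
prox(1.8075) = sign(1.8075)*max(|1.8075| - 3.91, 0) = 0.0
prox(-3.5839) = sign(-3.5839)*max(|-3.5839| - 3.91, 0) = 0.0
prox(x) = [0.0, 0.0, 0.0]
||prox(x)||_1 = 0.0 + 0.0 + 0.0 = 0.0


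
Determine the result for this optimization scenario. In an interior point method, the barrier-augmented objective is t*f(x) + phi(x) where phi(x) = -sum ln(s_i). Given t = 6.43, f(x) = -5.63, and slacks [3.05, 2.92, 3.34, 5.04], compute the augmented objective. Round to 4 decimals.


Step 1: Compute log-barrier.
ln values: [1.1151, 1.0716, 1.206, 1.6174]
phi = -(1.1151 + 1.0716 + 1.206 + 1.6174) = -5.0101
Step 2: Compute augmented objective.
t*f(x) = 6.43*-5.63 = -36.2009
Total = -36.2009 - 5.0101 = -41.211


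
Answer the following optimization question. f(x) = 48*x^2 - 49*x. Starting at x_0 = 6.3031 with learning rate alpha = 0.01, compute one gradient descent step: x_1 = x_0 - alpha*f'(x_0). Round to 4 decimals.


We compute the gradient at x_0 and apply the update.
f'(x) = 96*x - 49
f'(6.3031) = 96*6.3031 - 49 = 556.0976
x_1 = 6.3031 - 0.01*556.0976 = 0.7421


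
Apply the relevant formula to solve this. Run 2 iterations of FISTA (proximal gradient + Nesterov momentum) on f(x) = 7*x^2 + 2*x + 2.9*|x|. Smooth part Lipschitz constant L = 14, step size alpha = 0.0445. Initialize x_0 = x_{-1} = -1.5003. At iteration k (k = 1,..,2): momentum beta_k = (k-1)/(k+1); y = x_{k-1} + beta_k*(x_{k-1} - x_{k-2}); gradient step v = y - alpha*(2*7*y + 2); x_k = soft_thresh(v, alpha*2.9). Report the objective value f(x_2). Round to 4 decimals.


FISTA on f(x) = 7*x^2 + 2*x + 2.9*|x|
L = 14, alpha = 0.0445
Iteration 1: beta = 0.0, y = -1.5003 + 0.0*(-1.5003 + 1.5003) = -1.5003
  grad(y) = -19.0042, v = y - alpha*grad = -0.6546
  prox(v) = soft_thresh(-0.6546, 0.1291) = -0.5256
Iteration 2: beta = 0.3333, y = -0.5256 + 0.3333*(-0.5256 + 1.5003) = -0.2007
  grad(y) = -0.8091, v = y - alpha*grad = -0.1646
  prox(v) = soft_thresh(-0.1646, 0.1291) = -0.0356
f(x_2) = 7*(-0.0356)^2 + 2*(-0.0356) + 2.9*|-0.0356| = 0.0409


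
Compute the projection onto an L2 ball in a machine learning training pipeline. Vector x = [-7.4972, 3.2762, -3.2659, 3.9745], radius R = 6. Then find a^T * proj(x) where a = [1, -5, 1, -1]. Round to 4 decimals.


Step 1: Compute ||x|| (intermediates to 6 decimals).
||x|| = sqrt((-7.4972)^2 + 3.2762^2 + (-3.2659)^2 + 3.9745^2) = 9.664587
Step 2: Project.
Since ||x|| > R, scale = R/||x|| = 6/9.664587 = 0.620823, proj(x) = scale * x
proj(x) = [-4.654434, 2.03394, -2.027546, 2.467461]
Step 3: Dot product.
a^T * proj(x) = 1*(-4.654434) - 5*2.03394 + 1*(-2.027546) - 1*2.467461 = -19.3191


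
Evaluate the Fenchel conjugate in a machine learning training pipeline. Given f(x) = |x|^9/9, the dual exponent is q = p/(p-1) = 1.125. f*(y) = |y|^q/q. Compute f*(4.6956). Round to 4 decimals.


The conjugate exponent q satisfies 1/p + 1/q = 1.
p = 9, so q = 9/(9 - 1) = 1.125
|y|^q = 4.6956^1.125 = 5.6971
f*(4.6956) = 5.6971 / 1.125 = 5.0641


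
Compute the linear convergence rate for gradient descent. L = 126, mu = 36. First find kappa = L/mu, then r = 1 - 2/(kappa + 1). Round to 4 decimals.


Step 1: Compute the condition number.
kappa = L/mu = 126/36 = 3.5
Step 2: Compute the convergence rate.
r = 1 - 2/(kappa + 1) = 1 - 2*mu/(L + mu) = (L - mu)/(L + mu) = 90/162 = 0.5556


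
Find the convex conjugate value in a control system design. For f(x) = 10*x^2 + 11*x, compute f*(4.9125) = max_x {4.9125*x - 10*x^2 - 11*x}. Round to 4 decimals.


f*(y) = sup_x {y*x - a*x^2 - b*x} = sup_x {(y-b)*x - a*x^2}
FOC: (y - b) - 2a*x = 0 => x* = (y - b)/(2a)
x* = (4.9125 - 11)/(2*10) = -0.3044
f*(4.9125) = (y-b)^2/(4a) = (4.9125 - 11)^2/(4*10)
= 37.0577/40 = 0.9264


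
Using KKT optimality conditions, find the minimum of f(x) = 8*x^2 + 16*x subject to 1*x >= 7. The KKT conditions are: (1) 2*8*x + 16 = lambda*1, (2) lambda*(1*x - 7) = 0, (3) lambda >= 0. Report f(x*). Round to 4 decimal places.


Step 1: Try lambda = 0 (constraint inactive).
x_unc = -16/(2*8) = -1.0
Check: 1*-1.0 = -1.0 < 7 -- violated!
Step 2: Constraint must be active: 1*x = 7
x* = 7/1 = 7.0
lambda = (2*8*7.0 + 16)/1 = 128.0
Step 3: Compute optimal value.
f(x*) = 8*7.0^2 + 16*7.0 = 504.0


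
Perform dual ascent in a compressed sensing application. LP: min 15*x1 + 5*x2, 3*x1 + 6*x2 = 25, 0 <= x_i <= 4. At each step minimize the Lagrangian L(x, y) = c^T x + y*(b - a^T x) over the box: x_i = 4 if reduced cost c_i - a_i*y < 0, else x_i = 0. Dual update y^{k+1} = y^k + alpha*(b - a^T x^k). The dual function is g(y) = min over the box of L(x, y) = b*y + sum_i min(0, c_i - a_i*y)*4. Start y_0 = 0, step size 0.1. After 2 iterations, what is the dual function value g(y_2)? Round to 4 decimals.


Dual ascent for LP: min 15*x1 + 5*x2, 3*x1 + 6*x2 = 25, 0 <= x_i <= 4
Step 1: y^k = 0.0, reduced costs: (15.0, 5.0)
  x^k = (0.0, 0.0), subgradient = b - a^T x = 25.0
  y^{k+1} = 0.0 + 0.1*25.0 = 2.5
Step 2: y^k = 2.5, reduced costs: (7.5, -10.0)
  x^k = (0.0, 4.0), subgradient = b - a^T x = 1.0
  y^{k+1} = 2.5 + 0.1*1.0 = 2.6
Dual objective at y_2 = 2.6: reduced costs (7.2, -10.6), box minimizer x = (0.0, 4.0)
g(y_2) = b*y + (c1 - a1*y)*x1 + (c2 - a2*y)*x2 = 25*2.6 + 7.2*0.0 + (-10.6)*4.0 = 65.0 + 0.0 - 42.4 = 22.6


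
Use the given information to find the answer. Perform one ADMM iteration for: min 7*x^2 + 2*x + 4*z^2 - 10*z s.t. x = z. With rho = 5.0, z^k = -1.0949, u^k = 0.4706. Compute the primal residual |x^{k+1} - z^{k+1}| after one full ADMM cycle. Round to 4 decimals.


ADMM iteration with rho = 5.0, z^k = -1.0949, u^k = 0.4706
Step 1: x-update.
Minimize 7*x^2 + 2*x + (5.0/2)*(x + 1.0949 + 0.4706)^2
FOC: (2*7 + 5.0)*x = -2 + 5.0*(-1.0949 - 0.4706)
x^{k+1} = -0.5172
Step 2: z-update.
Minimize 4*z^2 - 10*z + (5.0/2)*(-0.5172 - z + 0.4706)^2
FOC: (2*4 + 5.0)*z = 10 + 5.0*(-0.5172 + 0.4706)
z^{k+1} = 0.7513
Step 3: u-update.
u^{k+1} = 0.4706 - 0.5172 - 0.7513 = -0.7979
Step 4: Primal residual = |-0.5172 - 0.7513| = 1.2685


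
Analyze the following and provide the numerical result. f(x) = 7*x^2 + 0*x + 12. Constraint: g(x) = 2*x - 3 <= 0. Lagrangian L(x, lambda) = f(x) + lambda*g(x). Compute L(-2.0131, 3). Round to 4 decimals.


Step 1: Evaluate f(x).
f(-2.0131) = 7*(-2.0131)^2 + 0*(-2.0131) + 12 = 40.368
Step 2: Evaluate g(x).
g(-2.0131) = 2*-2.0131 - 3 = -7.0262
Step 3: Compute Lagrangian.
L = 40.368 + 3*-7.0262 = 19.2894


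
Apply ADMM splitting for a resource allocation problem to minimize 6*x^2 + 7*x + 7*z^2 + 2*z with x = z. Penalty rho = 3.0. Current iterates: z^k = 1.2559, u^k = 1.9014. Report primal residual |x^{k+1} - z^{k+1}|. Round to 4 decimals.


ADMM iteration with rho = 3.0, z^k = 1.2559, u^k = 1.9014
Step 1: x-update.
Minimize 6*x^2 + 7*x + (3.0/2)*(x - 1.2559 + 1.9014)^2
FOC: (2*6 + 3.0)*x = -7 + 3.0*(1.2559 - 1.9014)
x^{k+1} = -0.5958
Step 2: z-update.
Minimize 7*z^2 + 2*z + (3.0/2)*(-0.5958 - z + 1.9014)^2
FOC: (2*7 + 3.0)*z = -2 + 3.0*(-0.5958 + 1.9014)
z^{k+1} = 0.1128
Step 3: u-update.
u^{k+1} = 1.9014 - 0.5958 - 0.1128 = 1.1929
Step 4: Primal residual = |-0.5958 - 0.1128| = 0.7085


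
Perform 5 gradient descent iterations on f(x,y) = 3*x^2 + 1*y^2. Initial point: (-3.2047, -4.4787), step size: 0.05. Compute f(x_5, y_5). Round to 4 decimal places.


Gradient descent on f(x,y) = 3*x^2 + 1*y^2.
Starting point: (-3.2047, -4.4787), alpha = 0.05
Step 1: grad_x = 2*3*-3.2047 = -19.2282, grad_y = 2*1*-4.4787 = -8.9574
  x_1 = -3.2047 - 0.05*-19.2282 = -2.2433
  y_1 = -4.4787 - 0.05*-8.9574 = -4.0308
Step 2: grad_x = 2*3*-2.2433 = -13.4597, grad_y = 2*1*-4.0308 = -8.0617
  x_2 = -2.2433 - 0.05*-13.4597 = -1.5703
  y_2 = -4.0308 - 0.05*-8.0617 = -3.6277
Step 3: grad_x = 2*3*-1.5703 = -9.4218, grad_y = 2*1*-3.6277 = -7.2555
  x_3 = -1.5703 - 0.05*-9.4218 = -1.0992
  y_3 = -3.6277 - 0.05*-7.2555 = -3.265
Step 4: grad_x = 2*3*-1.0992 = -6.5953, grad_y = 2*1*-3.265 = -6.5299
  x_4 = -1.0992 - 0.05*-6.5953 = -0.7694
  y_4 = -3.265 - 0.05*-6.5299 = -2.9385
Step 5: grad_x = 2*3*-0.7694 = -4.6167, grad_y = 2*1*-2.9385 = -5.877
  x_5 = -0.7694 - 0.05*-4.6167 = -0.5386
  y_5 = -2.9385 - 0.05*-5.877 = -2.6446
f(-0.5386, -2.6446) = 3*(-0.5386)^2 + 1*(-2.6446)^2 = 7.8644


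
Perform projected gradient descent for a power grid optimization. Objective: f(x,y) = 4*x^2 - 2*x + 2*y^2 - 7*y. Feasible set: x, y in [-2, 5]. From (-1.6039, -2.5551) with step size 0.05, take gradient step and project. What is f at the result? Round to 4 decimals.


Step 1: Compute gradient at (-1.6039, -2.5551).
grad_x = 2*4*-1.6039 - 2 = -14.8312
grad_y = 2*2*-2.5551 - 7 = -17.2204
Step 2: Gradient step.
x_raw = -1.6039 - 0.05*-14.8312 = -0.8623
y_raw = -2.5551 - 0.05*-17.2204 = -1.6941
Step 3: Project onto [-2, 5].
x_proj = clip(-0.8623) = -0.8623
y_proj = clip(-1.6941) = -1.6941
Step 4: Evaluate f.
f(-0.8623, -1.6941) = 22.2976


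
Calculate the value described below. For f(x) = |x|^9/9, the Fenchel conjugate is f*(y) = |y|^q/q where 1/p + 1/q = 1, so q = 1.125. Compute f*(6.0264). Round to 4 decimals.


The conjugate exponent q satisfies 1/p + 1/q = 1.
p = 9, so q = 9/(9 - 1) = 1.125
|y|^q = 6.0264^1.125 = 7.5434
f*(6.0264) = 7.5434 / 1.125 = 6.7052


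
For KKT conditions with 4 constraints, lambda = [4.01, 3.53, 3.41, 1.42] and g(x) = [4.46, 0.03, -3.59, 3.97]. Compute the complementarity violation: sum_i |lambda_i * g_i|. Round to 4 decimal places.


KKT complementary slackness check:
lambda_1 * g_1 = 4.01 * 4.46 = 17.8846
lambda_2 * g_2 = 3.53 * 0.03 = 0.1059
lambda_3 * g_3 = 3.41 * -3.59 = -12.2419
lambda_4 * g_4 = 1.42 * 3.97 = 5.6374
Total violation = 17.8846 + 0.1059 + 12.2419 + 5.6374 = 35.8698


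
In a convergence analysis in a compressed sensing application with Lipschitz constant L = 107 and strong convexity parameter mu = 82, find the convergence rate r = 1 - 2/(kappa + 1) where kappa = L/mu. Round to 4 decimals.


Step 1: Compute the condition number.
kappa = L/mu = 107/82 = 1.3049
Step 2: Compute the convergence rate.
r = 1 - 2/(kappa + 1) = 1 - 2*mu/(L + mu) = (L - mu)/(L + mu) = 25/189 = 0.1323


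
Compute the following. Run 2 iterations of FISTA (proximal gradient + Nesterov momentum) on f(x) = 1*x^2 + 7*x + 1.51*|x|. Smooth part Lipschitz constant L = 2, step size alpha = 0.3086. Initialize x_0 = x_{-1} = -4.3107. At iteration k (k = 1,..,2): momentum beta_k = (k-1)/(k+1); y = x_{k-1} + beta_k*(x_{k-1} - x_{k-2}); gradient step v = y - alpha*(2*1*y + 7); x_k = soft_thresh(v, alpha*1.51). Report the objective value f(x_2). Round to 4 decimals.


FISTA on f(x) = 1*x^2 + 7*x + 1.51*|x|
L = 2, alpha = 0.3086
Iteration 1: beta = 0.0, y = -4.3107 + 0.0*(-4.3107 + 4.3107) = -4.3107
  grad(y) = -1.6214, v = y - alpha*grad = -3.8103
  prox(v) = soft_thresh(-3.8103, 0.466) = -3.3443
Iteration 2: beta = 0.3333, y = -3.3443 + 0.3333*(-3.3443 + 4.3107) = -3.0222
  grad(y) = 0.9555, v = y - alpha*grad = -3.3171
  prox(v) = soft_thresh(-3.3171, 0.466) = -2.8511
f(x_2) = 1*(-2.8511)^2 + 7*(-2.8511) + 1.51*|-2.8511| = -7.5238


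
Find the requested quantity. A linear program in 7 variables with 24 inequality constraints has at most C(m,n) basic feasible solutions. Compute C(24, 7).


Each vertex corresponds to some choice of n active constraints out of m, so the number of vertices is at most C(m, n) = m! / (n!(m-n)!).
m = 24, n = 7
Numerator: 24 * 23 * 22 * 21 * 20 * 19 * 18
Denominator: 7! = 5040
C(24, 7) = 346104


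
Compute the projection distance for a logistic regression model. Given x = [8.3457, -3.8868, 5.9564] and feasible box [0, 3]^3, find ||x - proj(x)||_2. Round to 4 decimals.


Project each component onto [0, 3].
clip(8.3457) = 3.0, clip(-3.8868) = 0.0, clip(5.9564) = 3.0
Projection = [3.0, 0.0, 3.0]
Squared diffs: [28.5765, 15.1072, 8.7403]
Distance = sqrt(52.424) = 7.2404


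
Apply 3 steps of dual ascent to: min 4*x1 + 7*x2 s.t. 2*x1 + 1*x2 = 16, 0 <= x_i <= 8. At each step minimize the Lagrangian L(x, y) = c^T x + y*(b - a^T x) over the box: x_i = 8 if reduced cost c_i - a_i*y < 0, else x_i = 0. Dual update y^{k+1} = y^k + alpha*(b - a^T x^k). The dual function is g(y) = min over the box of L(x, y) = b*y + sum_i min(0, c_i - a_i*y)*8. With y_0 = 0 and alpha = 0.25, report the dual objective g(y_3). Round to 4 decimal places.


Dual ascent for LP: min 4*x1 + 7*x2, 2*x1 + 1*x2 = 16, 0 <= x_i <= 8
Step 1: y^k = 0.0, reduced costs: (4.0, 7.0)
  x^k = (0.0, 0.0), subgradient = b - a^T x = 16.0
  y^{k+1} = 0.0 + 0.25*16.0 = 4.0
Step 2: y^k = 4.0, reduced costs: (-4.0, 3.0)
  x^k = (8.0, 0.0), subgradient = b - a^T x = 0.0
  y^{k+1} = 4.0 + 0.25*0.0 = 4.0
Step 3: y^k = 4.0, reduced costs: (-4.0, 3.0)
  x^k = (8.0, 0.0), subgradient = b - a^T x = 0.0
  y^{k+1} = 4.0 + 0.25*0.0 = 4.0
Dual objective at y_3 = 4.0: reduced costs (-4.0, 3.0), box minimizer x = (8.0, 0.0)
g(y_3) = b*y + (c1 - a1*y)*x1 + (c2 - a2*y)*x2 = 16*4.0 + (-4.0)*8.0 + 3.0*0.0 = 64.0 - 32.0 + 0.0 = 32.0


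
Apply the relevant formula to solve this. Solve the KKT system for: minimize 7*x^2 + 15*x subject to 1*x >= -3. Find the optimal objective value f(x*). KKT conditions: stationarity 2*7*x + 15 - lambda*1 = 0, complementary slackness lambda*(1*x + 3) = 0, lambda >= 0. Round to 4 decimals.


Step 1: Try lambda = 0 (constraint inactive).
Stationarity: 2*7*x + 15 = 0
x* = -15/(2*7) = -15/14 = -1.0714 (rounded; the exact value -15/14 is used below)
Check constraint: 1*-1.0714 = -1.0714 >= -3 -- satisfied.
Step 2: Compute optimal value.
f(x*) = 7*(-15/14)^2 + 15*(-15/14) = -8.0357


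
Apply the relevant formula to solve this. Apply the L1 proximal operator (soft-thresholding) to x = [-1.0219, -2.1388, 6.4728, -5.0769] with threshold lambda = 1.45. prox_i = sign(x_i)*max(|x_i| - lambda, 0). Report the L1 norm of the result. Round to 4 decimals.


Soft-thresholding with lambda = 1.45:
prox(-1.0219) = sign(-1.0219)*max(|-1.0219| - 1.45, 0) = 0.0
prox(-2.1388) = sign(-2.1388)*max(|-2.1388| - 1.45, 0) = -0.6888
prox(6.4728) = sign(6.4728)*max(|6.4728| - 1.45, 0) = 5.0228
prox(-5.0769) = sign(-5.0769)*max(|-5.0769| - 1.45, 0) = -3.6269
prox(x) = [0.0, -0.6888, 5.0228, -3.6269]
||prox(x)||_1 = 0.0 + 0.6888 + 5.0228 + 3.6269 = 9.3385


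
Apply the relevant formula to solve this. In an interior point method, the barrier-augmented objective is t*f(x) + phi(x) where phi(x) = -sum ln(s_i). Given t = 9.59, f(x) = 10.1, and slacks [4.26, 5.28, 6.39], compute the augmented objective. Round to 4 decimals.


Step 1: Compute log-barrier.
ln values: [1.4493, 1.6639, 1.8547]
phi = -(1.4493 + 1.6639 + 1.8547) = -4.9679
Step 2: Compute augmented objective.
t*f(x) = 9.59*10.1 = 96.859
Total = 96.859 - 4.9679 = 91.8911


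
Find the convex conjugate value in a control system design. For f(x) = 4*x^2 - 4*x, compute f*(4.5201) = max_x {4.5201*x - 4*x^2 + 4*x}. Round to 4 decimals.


f*(y) = sup_x {y*x - a*x^2 - b*x} = sup_x {(y-b)*x - a*x^2}
FOC: (y - b) - 2a*x = 0 => x* = (y - b)/(2a)
x* = (4.5201 + 4)/(2*4) = 1.065
f*(4.5201) = (y-b)^2/(4a) = (4.5201 + 4)^2/(4*4)
= 72.5921/16 = 4.537


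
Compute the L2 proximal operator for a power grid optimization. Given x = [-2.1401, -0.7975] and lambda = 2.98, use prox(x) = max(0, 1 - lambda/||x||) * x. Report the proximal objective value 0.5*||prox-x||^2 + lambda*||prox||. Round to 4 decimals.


Step 1: Compute ||x||.
||x|| = 2.2839
Step 2: Compute scaling factor.
scale = max(0, 1 - 2.98/2.2839) = 0.0
Step 3: prox(x) = [-0.0, -0.0]
||prox(x)|| = 0.0
Step 4: Proximal objective.
0.5*||prox-x||^2 = 2.608
lambda*||prox|| = 0.0
Total = 2.608


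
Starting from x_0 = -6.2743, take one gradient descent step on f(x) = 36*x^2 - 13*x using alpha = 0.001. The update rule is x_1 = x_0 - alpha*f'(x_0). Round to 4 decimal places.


We compute the gradient at x_0 and apply the update.
f'(x) = 72*x - 13
f'(-6.2743) = 72*-6.2743 - 13 = -464.7496
x_1 = -6.2743 - 0.001*-464.7496 = -5.8096


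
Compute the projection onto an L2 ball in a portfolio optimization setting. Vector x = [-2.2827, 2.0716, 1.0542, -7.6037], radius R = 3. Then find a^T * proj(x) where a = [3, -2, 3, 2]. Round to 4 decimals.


Step 1: Compute ||x|| (intermediates to 6 decimals).
||x|| = sqrt((-2.2827)^2 + 2.0716^2 + 1.0542^2 + (-7.6037)^2) = 8.272233
Step 2: Project.
Since ||x|| > R, scale = R/||x|| = 3/8.272233 = 0.362659, proj(x) = scale * x
proj(x) = [-0.827842, 0.751284, 0.382315, -2.75755]
Step 3: Dot product.
a^T * proj(x) = 3*(-0.827842) - 2*0.751284 + 3*0.382315 + 2*(-2.75755) = -8.3542


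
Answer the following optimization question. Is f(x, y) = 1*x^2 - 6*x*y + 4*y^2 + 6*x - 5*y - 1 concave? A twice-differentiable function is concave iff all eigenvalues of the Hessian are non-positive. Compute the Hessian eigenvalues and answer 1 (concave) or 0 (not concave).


The Hessian of f(x,y) = 1*x^2 - 6*x*y + 4*y^2 + 6*x - 5*y - 1 is:
H = [[2, -6], [-6, 8]]
Trace = 2 + 8 = 10
Determinant = 2*8 - (-6)^2 = -20
Discriminant = (10)^2 - 4*-20 = 180.0
Eigenvalues: lambda_1 = -1.7082, lambda_2 = 11.7082
The function is not concave.

0


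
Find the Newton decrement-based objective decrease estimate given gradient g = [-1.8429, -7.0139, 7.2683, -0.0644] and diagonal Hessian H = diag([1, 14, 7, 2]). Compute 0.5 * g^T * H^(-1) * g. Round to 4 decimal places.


Step 1: H is diagonal, so H^(-1) * g = [-1.8429, -0.501, 1.0383, -0.0322].
Step 2: g^T H^(-1) g = sum_i g_i^2 / H_ii
  = (-1.8429)^2/1 + (-7.0139)^2/14 + (7.2683)^2/7 + (-0.0644)^2/2
  = 3.3963 + 3.5139 + 7.5469 + 0.0021 = 14.4592
Step 3: Objective decrease = 0.5 * g^T H^(-1) g = 7.2296


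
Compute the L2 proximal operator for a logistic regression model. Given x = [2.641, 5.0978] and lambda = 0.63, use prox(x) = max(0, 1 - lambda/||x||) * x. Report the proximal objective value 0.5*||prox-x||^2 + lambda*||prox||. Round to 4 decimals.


Step 1: Compute ||x||.
||x|| = 5.7413
Step 2: Compute scaling factor.
scale = max(0, 1 - 0.63/5.7413) = 0.8903
Step 3: prox(x) = [2.3512, 4.5384]
||prox(x)|| = 5.1113
Step 4: Proximal objective.
0.5*||prox-x||^2 = 0.1985
lambda*||prox|| = 3.2201
Total = 3.4186


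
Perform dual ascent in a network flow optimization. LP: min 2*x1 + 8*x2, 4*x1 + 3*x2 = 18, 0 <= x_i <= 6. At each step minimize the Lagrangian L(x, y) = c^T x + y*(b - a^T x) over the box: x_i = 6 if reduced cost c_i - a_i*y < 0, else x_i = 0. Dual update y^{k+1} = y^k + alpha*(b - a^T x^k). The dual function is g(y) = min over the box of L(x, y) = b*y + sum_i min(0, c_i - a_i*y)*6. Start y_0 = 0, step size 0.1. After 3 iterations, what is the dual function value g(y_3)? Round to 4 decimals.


Dual ascent for LP: min 2*x1 + 8*x2, 4*x1 + 3*x2 = 18, 0 <= x_i <= 6
Step 1: y^k = 0.0, reduced costs: (2.0, 8.0)
  x^k = (0.0, 0.0), subgradient = b - a^T x = 18.0
  y^{k+1} = 0.0 + 0.1*18.0 = 1.8
Step 2: y^k = 1.8, reduced costs: (-5.2, 2.6)
  x^k = (6.0, 0.0), subgradient = b - a^T x = -6.0
  y^{k+1} = 1.8 + 0.1*-6.0 = 1.2
Step 3: y^k = 1.2, reduced costs: (-2.8, 4.4)
  x^k = (6.0, 0.0), subgradient = b - a^T x = -6.0
  y^{k+1} = 1.2 + 0.1*-6.0 = 0.6
Dual objective at y_3 = 0.6: reduced costs (-0.4, 6.2), box minimizer x = (6.0, 0.0)
g(y_3) = b*y + (c1 - a1*y)*x1 + (c2 - a2*y)*x2 = 18*0.6 + (-0.4)*6.0 + 6.2*0.0 = 10.8 - 2.4 + 0.0 = 8.4


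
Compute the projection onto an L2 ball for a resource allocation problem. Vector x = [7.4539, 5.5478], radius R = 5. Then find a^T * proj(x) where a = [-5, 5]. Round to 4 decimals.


Step 1: Compute ||x|| (intermediates to 6 decimals).
||x|| = sqrt(7.4539^2 + 5.5478^2) = 9.291863
Step 2: Project.
Since ||x|| > R, scale = R/||x|| = 5/9.291863 = 0.538105, proj(x) = scale * x
proj(x) = [4.010981, 2.985299]
Step 3: Dot product.
a^T * proj(x) = -5*4.010981 + 5*2.985299 = -5.1284


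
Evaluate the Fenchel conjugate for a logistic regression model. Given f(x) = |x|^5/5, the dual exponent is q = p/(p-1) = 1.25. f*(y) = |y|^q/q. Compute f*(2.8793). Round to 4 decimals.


The conjugate exponent q satisfies 1/p + 1/q = 1.
p = 5, so q = 5/(5 - 1) = 1.25
|y|^q = 2.8793^1.25 = 3.7507
f*(2.8793) = 3.7507 / 1.25 = 3.0005
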